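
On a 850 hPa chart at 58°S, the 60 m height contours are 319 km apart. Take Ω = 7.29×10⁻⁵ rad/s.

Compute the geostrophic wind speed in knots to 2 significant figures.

29 knots

Coriolis parameter at 58°S:
f = 2Ω sin φ = 2 × 7.29×10⁻⁵ × sin 58° = 1.24×10⁻⁴ s⁻¹
Height gradient: |∂Z/∂n| = 60 m / 319000 m = 1.88×10⁻⁴
On a pressure surface, geostrophic balance gives V_g = (g/f)|∂Z/∂n|:
V_g = 9.81 × 1.88×10⁻⁴ / 1.24×10⁻⁴ = 14.9 m/s
Converting: 14.9 m/s × 1.944 = 29 knots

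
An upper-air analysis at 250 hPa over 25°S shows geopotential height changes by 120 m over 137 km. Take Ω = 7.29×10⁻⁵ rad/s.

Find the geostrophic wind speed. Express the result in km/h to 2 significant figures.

Coriolis parameter at 25°S:
f = 2Ω sin φ = 2 × 7.29×10⁻⁵ × sin 25° = 6.16×10⁻⁵ s⁻¹
Height gradient: |∂Z/∂n| = 120 m / 137000 m = 8.76×10⁻⁴
On a pressure surface, geostrophic balance gives V_g = (g/f)|∂Z/∂n|:
V_g = 9.81 × 8.76×10⁻⁴ / 6.16×10⁻⁵ = 139 m/s
Converting: 139 m/s × 3.6 = 500 km/h

500 km/h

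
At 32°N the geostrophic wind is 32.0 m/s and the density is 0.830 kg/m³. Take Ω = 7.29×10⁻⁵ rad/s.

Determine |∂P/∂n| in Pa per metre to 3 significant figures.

2.05×10⁻³ Pa/m

Coriolis parameter at 32°N:
f = 2Ω sin φ = 2 × 7.29×10⁻⁵ × sin 32° = 7.73×10⁻⁵ s⁻¹
Geostrophic balance rearranged: |∂P/∂n| = f ρ V_g
|∂P/∂n| = 7.73×10⁻⁵ × 0.830 × 32.0 = 2.05×10⁻³ Pa/m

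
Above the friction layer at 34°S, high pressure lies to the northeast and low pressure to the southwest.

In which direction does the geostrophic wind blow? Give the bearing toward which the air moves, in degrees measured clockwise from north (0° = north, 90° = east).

135°

The pressure-gradient force points toward the southwest (bearing 225°).
Geostrophic balance: in the Southern Hemisphere the Coriolis force deflects motion to the left, so the geostrophic wind blows 90° to the left of the pressure-gradient force (low pressure on the right).
Rotating 225° by 90° counterclockwise gives 135° — the wind blows toward the southeast.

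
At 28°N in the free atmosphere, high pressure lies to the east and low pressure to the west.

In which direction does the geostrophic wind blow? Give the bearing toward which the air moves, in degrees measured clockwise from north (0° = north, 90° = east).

000°

The pressure-gradient force points toward the west (bearing 270°).
Geostrophic balance: in the Northern Hemisphere the Coriolis force deflects motion to the right, so the geostrophic wind blows 90° to the right of the pressure-gradient force (low pressure on the left).
Rotating 270° by 90° clockwise gives 000° — the wind blows toward the north.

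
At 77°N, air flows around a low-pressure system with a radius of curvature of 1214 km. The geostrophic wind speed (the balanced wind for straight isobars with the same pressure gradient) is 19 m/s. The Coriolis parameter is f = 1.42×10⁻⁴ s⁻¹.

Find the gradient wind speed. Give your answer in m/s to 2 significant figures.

Around a low, centrifugal force acts outward with Coriolis, so pressure-gradient force balances both:
(1/ρ)|∂P/∂n| = fV + V²/R  →  V² + fR·V − fR·V_g = 0
With fR = 1.42×10⁻⁴ × 1214×10³ m = 172 m/s:
V = [−fR + √((fR)² + 4 fR V_g)]/2 = [−172 + √(172² + 4×172×19)]/2 = 17.3 m/s
Subgeostrophic (V < V_g = 19 m/s), as expected around a low.

17 m/s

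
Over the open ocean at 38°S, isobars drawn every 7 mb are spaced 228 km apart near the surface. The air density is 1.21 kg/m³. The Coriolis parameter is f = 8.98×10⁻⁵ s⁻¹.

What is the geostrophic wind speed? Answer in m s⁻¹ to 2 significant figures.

Pressure gradient: |∂P/∂n| = 700 Pa / 228000 m = 3.07×10⁻³ Pa/m
Geostrophic balance (pressure-gradient force = Coriolis force):
V_g = (1/(fρ)) |∂P/∂n| = 3.07×10⁻³ / (8.98×10⁻⁵ × 1.21) = 28.3 m/s

28 m s⁻¹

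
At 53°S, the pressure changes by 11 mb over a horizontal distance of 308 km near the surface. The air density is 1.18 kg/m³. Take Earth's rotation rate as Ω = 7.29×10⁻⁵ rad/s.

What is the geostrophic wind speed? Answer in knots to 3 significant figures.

Coriolis parameter at 53°S:
f = 2Ω sin φ = 2 × 7.29×10⁻⁵ × sin 53° = 1.16×10⁻⁴ s⁻¹
Pressure gradient: |∂P/∂n| = 1100 Pa / 308000 m = 3.57×10⁻³ Pa/m
Geostrophic balance (pressure-gradient force = Coriolis force):
V_g = (1/(fρ)) |∂P/∂n| = 3.57×10⁻³ / (1.16×10⁻⁴ × 1.18) = 26.0 m/s
Converting: 26.0 m/s × 1.944 = 50.5 knots

50.5 knots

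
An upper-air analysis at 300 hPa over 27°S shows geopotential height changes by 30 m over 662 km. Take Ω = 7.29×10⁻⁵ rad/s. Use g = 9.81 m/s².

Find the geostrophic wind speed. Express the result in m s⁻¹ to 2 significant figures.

Coriolis parameter at 27°S:
f = 2Ω sin φ = 2 × 7.29×10⁻⁵ × sin 27° = 6.62×10⁻⁵ s⁻¹
Height gradient: |∂Z/∂n| = 30 m / 662000 m = 4.53×10⁻⁵
On a pressure surface, geostrophic balance gives V_g = (g/f)|∂Z/∂n|:
V_g = 9.81 × 4.53×10⁻⁵ / 6.62×10⁻⁵ = 6.72 m/s

6.7 m s⁻¹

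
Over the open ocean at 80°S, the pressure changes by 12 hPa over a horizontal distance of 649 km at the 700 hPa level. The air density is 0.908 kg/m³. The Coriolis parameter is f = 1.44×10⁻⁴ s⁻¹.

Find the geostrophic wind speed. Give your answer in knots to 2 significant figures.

Pressure gradient: |∂P/∂n| = 1200 Pa / 649000 m = 1.85×10⁻³ Pa/m
Geostrophic balance (pressure-gradient force = Coriolis force):
V_g = (1/(fρ)) |∂P/∂n| = 1.85×10⁻³ / (1.44×10⁻⁴ × 0.908) = 14.1 m/s
Converting: 14.1 m/s × 1.944 = 27 knots

27 knots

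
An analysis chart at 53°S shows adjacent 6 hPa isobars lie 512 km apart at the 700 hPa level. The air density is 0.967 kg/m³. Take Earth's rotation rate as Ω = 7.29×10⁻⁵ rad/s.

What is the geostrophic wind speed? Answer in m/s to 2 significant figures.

10 m/s

Coriolis parameter at 53°S:
f = 2Ω sin φ = 2 × 7.29×10⁻⁵ × sin 53° = 1.16×10⁻⁴ s⁻¹
Pressure gradient: |∂P/∂n| = 600 Pa / 512000 m = 1.17×10⁻³ Pa/m
Geostrophic balance (pressure-gradient force = Coriolis force):
V_g = (1/(fρ)) |∂P/∂n| = 1.17×10⁻³ / (1.16×10⁻⁴ × 0.967) = 10.4 m/s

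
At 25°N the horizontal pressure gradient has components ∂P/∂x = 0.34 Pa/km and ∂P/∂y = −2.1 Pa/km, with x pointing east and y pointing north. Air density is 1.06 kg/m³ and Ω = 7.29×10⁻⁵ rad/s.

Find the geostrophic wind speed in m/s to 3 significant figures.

32.6 m/s

Coriolis parameter at 25°N:
f = 2Ω sin φ = 2 × 7.29×10⁻⁵ × sin 25° = 6.16×10⁻⁵ s⁻¹
Component geostrophic relations (x east, y north):
u_g = −(1/(fρ)) ∂P/∂y,  v_g = (1/(fρ)) ∂P/∂x
u_g = −(−2.1×10⁻³)/(6.16×10⁻⁵ × 1.06) = 32.2 m/s;  v_g = (0.34×10⁻³)/(6.16×10⁻⁵ × 1.06) = 5.21 m/s
|V_g| = √(u_g² + v_g²) = 32.6 m/s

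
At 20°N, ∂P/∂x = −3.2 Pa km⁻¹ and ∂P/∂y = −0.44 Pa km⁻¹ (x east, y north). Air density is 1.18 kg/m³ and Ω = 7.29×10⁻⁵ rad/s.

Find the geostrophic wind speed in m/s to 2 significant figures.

55 m/s

Coriolis parameter at 20°N:
f = 2Ω sin φ = 2 × 7.29×10⁻⁵ × sin 20° = 4.99×10⁻⁵ s⁻¹
Component geostrophic relations (x east, y north):
u_g = −(1/(fρ)) ∂P/∂y,  v_g = (1/(fρ)) ∂P/∂x
u_g = −(−0.44×10⁻³)/(4.99×10⁻⁵ × 1.18) = 7.48 m/s;  v_g = (−3.2×10⁻³)/(4.99×10⁻⁵ × 1.18) = −54.4 m/s
|V_g| = √(u_g² + v_g²) = 54.9 m/s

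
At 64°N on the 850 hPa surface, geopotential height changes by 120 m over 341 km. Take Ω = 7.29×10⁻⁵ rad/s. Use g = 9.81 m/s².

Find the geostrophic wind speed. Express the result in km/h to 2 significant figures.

95 km/h

Coriolis parameter at 64°N:
f = 2Ω sin φ = 2 × 7.29×10⁻⁵ × sin 64° = 1.31×10⁻⁴ s⁻¹
Height gradient: |∂Z/∂n| = 120 m / 341000 m = 3.52×10⁻⁴
On a pressure surface, geostrophic balance gives V_g = (g/f)|∂Z/∂n|:
V_g = 9.81 × 3.52×10⁻⁴ / 1.31×10⁻⁴ = 26.3 m/s
Converting: 26.3 m/s × 3.6 = 95 km/h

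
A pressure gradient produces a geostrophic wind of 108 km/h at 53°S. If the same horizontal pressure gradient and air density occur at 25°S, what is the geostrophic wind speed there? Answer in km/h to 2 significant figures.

200 km/h

With the same pressure gradient and density, V_g ∝ 1/f ∝ 1/sin φ.
V₂ = V₁ · sin φ₁ / sin φ₂ = 108 × sin 53° / sin 25°
V₂ = 108 × 0.7986/0.4226 = 200 km/h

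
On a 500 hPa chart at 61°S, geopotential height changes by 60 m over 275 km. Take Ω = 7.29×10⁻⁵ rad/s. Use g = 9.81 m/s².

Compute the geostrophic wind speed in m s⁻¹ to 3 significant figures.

16.8 m s⁻¹

Coriolis parameter at 61°S:
f = 2Ω sin φ = 2 × 7.29×10⁻⁵ × sin 61° = 1.28×10⁻⁴ s⁻¹
Height gradient: |∂Z/∂n| = 60 m / 275000 m = 2.18×10⁻⁴
On a pressure surface, geostrophic balance gives V_g = (g/f)|∂Z/∂n|:
V_g = 9.81 × 2.18×10⁻⁴ / 1.28×10⁻⁴ = 16.8 m/s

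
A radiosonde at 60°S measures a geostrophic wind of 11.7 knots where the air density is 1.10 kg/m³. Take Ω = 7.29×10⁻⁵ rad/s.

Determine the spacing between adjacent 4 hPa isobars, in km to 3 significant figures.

Coriolis parameter at 60°S:
f = 2Ω sin φ = 2 × 7.29×10⁻⁵ × sin 60° = 1.26×10⁻⁴ s⁻¹
Wind speed in SI: 11.7 knots = 6.02 m/s
Geostrophic balance rearranged: |∂P/∂n| = f ρ V_g
|∂P/∂n| = 1.26×10⁻⁴ × 1.10 × 6.02 = 8.36×10⁻⁴ Pa/m
Isobar spacing: Δn = ΔP/|∂P/∂n| = 400 Pa / 8.36×10⁻⁴ Pa/m = 478471 m ≈ 478 km

478 km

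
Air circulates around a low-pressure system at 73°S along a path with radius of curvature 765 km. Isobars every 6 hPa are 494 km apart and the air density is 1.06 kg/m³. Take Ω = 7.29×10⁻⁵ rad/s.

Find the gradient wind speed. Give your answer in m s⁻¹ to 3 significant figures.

Coriolis parameter at 73°S:
f = 2Ω sin φ = 2 × 7.29×10⁻⁵ × sin 73° = 1.39×10⁻⁴ s⁻¹
Pressure gradient: |∂P/∂n| = 600 Pa / 494000 m = 1.21×10⁻³ Pa/m
Geostrophic speed: V_g = |∂P/∂n|/(fρ) = 1.21×10⁻³/(1.39×10⁻⁴ × 1.06) = 8.22 m/s
Around a low, centrifugal force acts outward with Coriolis, so pressure-gradient force balances both:
(1/ρ)|∂P/∂n| = fV + V²/R  →  V² + fR·V − fR·V_g = 0
With fR = 1.39×10⁻⁴ × 765×10³ m = 107 m/s:
V = [−fR + √((fR)² + 4 fR V_g)]/2 = [−107 + √(107² + 4×107×8.22)]/2 = 7.67 m/s
Subgeostrophic (V < V_g = 8.22 m/s), as expected around a low.

7.67 m s⁻¹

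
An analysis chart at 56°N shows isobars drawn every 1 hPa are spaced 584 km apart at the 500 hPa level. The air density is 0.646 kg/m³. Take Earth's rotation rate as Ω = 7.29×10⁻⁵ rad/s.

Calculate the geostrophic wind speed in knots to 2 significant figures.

Coriolis parameter at 56°N:
f = 2Ω sin φ = 2 × 7.29×10⁻⁵ × sin 56° = 1.21×10⁻⁴ s⁻¹
Pressure gradient: |∂P/∂n| = 100 Pa / 584000 m = 1.71×10⁻⁴ Pa/m
Geostrophic balance (pressure-gradient force = Coriolis force):
V_g = (1/(fρ)) |∂P/∂n| = 1.71×10⁻⁴ / (1.21×10⁻⁴ × 0.646) = 2.19 m/s
Converting: 2.19 m/s × 1.944 = 4.3 knots

4.3 knots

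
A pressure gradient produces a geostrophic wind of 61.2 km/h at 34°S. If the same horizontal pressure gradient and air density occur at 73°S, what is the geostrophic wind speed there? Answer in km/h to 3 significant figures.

With the same pressure gradient and density, V_g ∝ 1/f ∝ 1/sin φ.
V₂ = V₁ · sin φ₁ / sin φ₂ = 61.2 × sin 34° / sin 73°
V₂ = 61.2 × 0.5592/0.9563 = 35.8 km/h

35.8 km/h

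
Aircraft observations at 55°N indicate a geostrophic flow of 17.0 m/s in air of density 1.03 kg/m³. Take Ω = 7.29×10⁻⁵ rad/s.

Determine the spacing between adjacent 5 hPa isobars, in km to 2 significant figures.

Coriolis parameter at 55°N:
f = 2Ω sin φ = 2 × 7.29×10⁻⁵ × sin 55° = 1.19×10⁻⁴ s⁻¹
Geostrophic balance rearranged: |∂P/∂n| = f ρ V_g
|∂P/∂n| = 1.19×10⁻⁴ × 1.03 × 17.0 = 2.09×10⁻³ Pa/m
Isobar spacing: Δn = ΔP/|∂P/∂n| = 500 Pa / 2.09×10⁻³ Pa/m = 239090 m ≈ 240 km

240 km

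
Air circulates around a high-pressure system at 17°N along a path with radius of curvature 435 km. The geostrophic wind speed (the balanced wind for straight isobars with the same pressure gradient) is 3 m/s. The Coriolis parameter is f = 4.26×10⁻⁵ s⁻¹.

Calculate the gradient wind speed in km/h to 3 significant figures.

13.6 km/h

Around a high, pressure-gradient force acts outward with centrifugal, so Coriolis balances both:
fV = (1/ρ)|∂P/∂n| + V²/R  →  V² − fR·V + fR·V_g = 0
With fR = 4.26×10⁻⁵ × 435×10³ m = 18.5 m/s:
V = [fR − √((fR)² − 4 fR V_g)]/2 = [18.5 − √(18.5² − 4×18.5×3)]/2 = 3.76 m/s
Supergeostrophic (V > V_g = 3 m/s), as expected around a high.
Converting: 3.76 m/s × 3.6 = 13.6 km/h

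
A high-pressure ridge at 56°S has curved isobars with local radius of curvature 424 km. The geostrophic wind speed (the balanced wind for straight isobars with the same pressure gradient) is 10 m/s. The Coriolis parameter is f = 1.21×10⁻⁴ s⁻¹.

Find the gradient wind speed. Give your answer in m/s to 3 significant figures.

Around a high, pressure-gradient force acts outward with centrifugal, so Coriolis balances both:
fV = (1/ρ)|∂P/∂n| + V²/R  →  V² − fR·V + fR·V_g = 0
With fR = 1.21×10⁻⁴ × 424×10³ m = 51.3 m/s:
V = [fR − √((fR)² − 4 fR V_g)]/2 = [51.3 − √(51.3² − 4×51.3×10)]/2 = 13.6 m/s
Supergeostrophic (V > V_g = 10 m/s), as expected around a high.

13.6 m/s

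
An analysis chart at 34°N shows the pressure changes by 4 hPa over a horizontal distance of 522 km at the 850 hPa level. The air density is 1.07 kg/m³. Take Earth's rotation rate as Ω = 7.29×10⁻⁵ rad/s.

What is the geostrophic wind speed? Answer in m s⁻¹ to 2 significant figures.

Coriolis parameter at 34°N:
f = 2Ω sin φ = 2 × 7.29×10⁻⁵ × sin 34° = 8.15×10⁻⁵ s⁻¹
Pressure gradient: |∂P/∂n| = 400 Pa / 522000 m = 7.66×10⁻⁴ Pa/m
Geostrophic balance (pressure-gradient force = Coriolis force):
V_g = (1/(fρ)) |∂P/∂n| = 7.66×10⁻⁴ / (8.15×10⁻⁵ × 1.07) = 8.78 m/s

8.8 m s⁻¹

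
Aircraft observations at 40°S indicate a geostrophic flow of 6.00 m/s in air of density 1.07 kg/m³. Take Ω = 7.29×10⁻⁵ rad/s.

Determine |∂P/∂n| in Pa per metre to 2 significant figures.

Coriolis parameter at 40°S:
f = 2Ω sin φ = 2 × 7.29×10⁻⁵ × sin 40° = 9.37×10⁻⁵ s⁻¹
Geostrophic balance rearranged: |∂P/∂n| = f ρ V_g
|∂P/∂n| = 9.37×10⁻⁵ × 1.07 × 6.00 = 6.02×10⁻⁴ Pa/m

6.0×10⁻⁴ Pa/m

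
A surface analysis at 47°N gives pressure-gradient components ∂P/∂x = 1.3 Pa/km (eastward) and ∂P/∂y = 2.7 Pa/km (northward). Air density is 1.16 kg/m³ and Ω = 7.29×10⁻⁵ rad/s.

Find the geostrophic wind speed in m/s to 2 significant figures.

24 m/s

Coriolis parameter at 47°N:
f = 2Ω sin φ = 2 × 7.29×10⁻⁵ × sin 47° = 1.07×10⁻⁴ s⁻¹
Component geostrophic relations (x east, y north):
u_g = −(1/(fρ)) ∂P/∂y,  v_g = (1/(fρ)) ∂P/∂x
u_g = −(2.7×10⁻³)/(1.07×10⁻⁴ × 1.16) = −21.8 m/s;  v_g = (1.3×10⁻³)/(1.07×10⁻⁴ × 1.16) = 10.5 m/s
|V_g| = √(u_g² + v_g²) = 24.2 m/s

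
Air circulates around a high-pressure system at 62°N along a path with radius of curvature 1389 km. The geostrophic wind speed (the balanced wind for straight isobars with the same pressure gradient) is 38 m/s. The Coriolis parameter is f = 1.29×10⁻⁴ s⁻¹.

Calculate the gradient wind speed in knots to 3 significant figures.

106 knots

Around a high, pressure-gradient force acts outward with centrifugal, so Coriolis balances both:
fV = (1/ρ)|∂P/∂n| + V²/R  →  V² − fR·V + fR·V_g = 0
With fR = 1.29×10⁻⁴ × 1389×10³ m = 179 m/s:
V = [fR − √((fR)² − 4 fR V_g)]/2 = [179 − √(179² − 4×179×38)]/2 = 54.7 m/s
Supergeostrophic (V > V_g = 38 m/s), as expected around a high.
Converting: 54.7 m/s × 1.944 = 106 knots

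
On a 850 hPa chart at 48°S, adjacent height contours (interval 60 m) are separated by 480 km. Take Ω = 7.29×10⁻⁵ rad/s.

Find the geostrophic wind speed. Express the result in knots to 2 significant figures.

22 knots

Coriolis parameter at 48°S:
f = 2Ω sin φ = 2 × 7.29×10⁻⁵ × sin 48° = 1.08×10⁻⁴ s⁻¹
Height gradient: |∂Z/∂n| = 60 m / 480000 m = 1.25×10⁻⁴
On a pressure surface, geostrophic balance gives V_g = (g/f)|∂Z/∂n|:
V_g = 9.81 × 1.25×10⁻⁴ / 1.08×10⁻⁴ = 11.3 m/s
Converting: 11.3 m/s × 1.944 = 22 knots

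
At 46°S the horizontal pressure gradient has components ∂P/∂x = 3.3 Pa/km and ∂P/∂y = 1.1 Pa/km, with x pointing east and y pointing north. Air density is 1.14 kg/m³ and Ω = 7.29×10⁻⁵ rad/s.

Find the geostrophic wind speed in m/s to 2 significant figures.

29 m/s

Coriolis parameter at 46°S:
f = 2Ω sin φ = 2 × 7.29×10⁻⁵ × sin 46° = 1.05×10⁻⁴ s⁻¹
In the Southern Hemisphere f is negative: f = −1.05×10⁻⁴ s⁻¹.
Component geostrophic relations (x east, y north):
u_g = −(1/(fρ)) ∂P/∂y,  v_g = (1/(fρ)) ∂P/∂x
u_g = −(1.1×10⁻³)/(−1.05×10⁻⁴ × 1.14) = 9.20 m/s;  v_g = (3.3×10⁻³)/(−1.05×10⁻⁴ × 1.14) = −27.6 m/s
|V_g| = √(u_g² + v_g²) = 29.1 m/s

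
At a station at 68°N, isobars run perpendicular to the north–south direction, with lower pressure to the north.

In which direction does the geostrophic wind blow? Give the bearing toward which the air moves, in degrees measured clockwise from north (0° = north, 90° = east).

The pressure-gradient force points toward the north (bearing 000°).
Geostrophic balance: in the Northern Hemisphere the Coriolis force deflects motion to the right, so the geostrophic wind blows 90° to the right of the pressure-gradient force (low pressure on the left).
Rotating 000° by 90° clockwise gives 090° — the wind blows toward the east.

090°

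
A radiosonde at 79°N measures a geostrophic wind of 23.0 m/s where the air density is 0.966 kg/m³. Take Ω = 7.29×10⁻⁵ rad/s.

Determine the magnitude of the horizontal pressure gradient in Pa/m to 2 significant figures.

3.2×10⁻³ Pa/m

Coriolis parameter at 79°N:
f = 2Ω sin φ = 2 × 7.29×10⁻⁵ × sin 79° = 1.43×10⁻⁴ s⁻¹
Geostrophic balance rearranged: |∂P/∂n| = f ρ V_g
|∂P/∂n| = 1.43×10⁻⁴ × 0.966 × 23.0 = 3.18×10⁻³ Pa/m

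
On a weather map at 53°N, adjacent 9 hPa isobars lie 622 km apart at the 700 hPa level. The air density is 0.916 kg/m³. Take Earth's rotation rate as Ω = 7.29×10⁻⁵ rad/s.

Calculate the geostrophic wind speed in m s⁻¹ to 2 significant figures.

14 m s⁻¹

Coriolis parameter at 53°N:
f = 2Ω sin φ = 2 × 7.29×10⁻⁵ × sin 53° = 1.16×10⁻⁴ s⁻¹
Pressure gradient: |∂P/∂n| = 900 Pa / 622000 m = 1.45×10⁻³ Pa/m
Geostrophic balance (pressure-gradient force = Coriolis force):
V_g = (1/(fρ)) |∂P/∂n| = 1.45×10⁻³ / (1.16×10⁻⁴ × 0.916) = 13.6 m/s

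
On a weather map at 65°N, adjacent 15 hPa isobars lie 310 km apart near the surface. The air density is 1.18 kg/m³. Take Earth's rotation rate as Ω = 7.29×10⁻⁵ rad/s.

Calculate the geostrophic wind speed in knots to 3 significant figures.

60.3 knots

Coriolis parameter at 65°N:
f = 2Ω sin φ = 2 × 7.29×10⁻⁵ × sin 65° = 1.32×10⁻⁴ s⁻¹
Pressure gradient: |∂P/∂n| = 1500 Pa / 310000 m = 4.84×10⁻³ Pa/m
Geostrophic balance (pressure-gradient force = Coriolis force):
V_g = (1/(fρ)) |∂P/∂n| = 4.84×10⁻³ / (1.32×10⁻⁴ × 1.18) = 31.0 m/s
Converting: 31.0 m/s × 1.944 = 60.3 knots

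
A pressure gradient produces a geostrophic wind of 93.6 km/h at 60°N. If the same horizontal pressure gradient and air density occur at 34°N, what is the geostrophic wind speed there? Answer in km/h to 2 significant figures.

With the same pressure gradient and density, V_g ∝ 1/f ∝ 1/sin φ.
V₂ = V₁ · sin φ₁ / sin φ₂ = 93.6 × sin 60° / sin 34°
V₂ = 93.6 × 0.8660/0.5592 = 140 km/h

140 km/h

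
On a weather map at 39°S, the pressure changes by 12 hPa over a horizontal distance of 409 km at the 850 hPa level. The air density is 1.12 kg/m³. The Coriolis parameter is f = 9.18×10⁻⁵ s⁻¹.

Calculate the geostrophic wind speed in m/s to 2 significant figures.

Pressure gradient: |∂P/∂n| = 1200 Pa / 409000 m = 2.93×10⁻³ Pa/m
Geostrophic balance (pressure-gradient force = Coriolis force):
V_g = (1/(fρ)) |∂P/∂n| = 2.93×10⁻³ / (9.18×10⁻⁵ × 1.12) = 28.5 m/s

29 m/s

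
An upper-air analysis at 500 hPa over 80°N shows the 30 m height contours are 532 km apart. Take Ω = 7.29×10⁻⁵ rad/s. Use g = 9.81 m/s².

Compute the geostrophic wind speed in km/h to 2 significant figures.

Coriolis parameter at 80°N:
f = 2Ω sin φ = 2 × 7.29×10⁻⁵ × sin 80° = 1.44×10⁻⁴ s⁻¹
Height gradient: |∂Z/∂n| = 30 m / 532000 m = 5.64×10⁻⁵
On a pressure surface, geostrophic balance gives V_g = (g/f)|∂Z/∂n|:
V_g = 9.81 × 5.64×10⁻⁵ / 1.44×10⁻⁴ = 3.85 m/s
Converting: 3.85 m/s × 3.6 = 14 km/h

14 km/h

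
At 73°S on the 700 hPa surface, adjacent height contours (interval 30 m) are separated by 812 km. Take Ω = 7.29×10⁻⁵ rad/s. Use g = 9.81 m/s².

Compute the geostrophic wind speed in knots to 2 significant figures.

Coriolis parameter at 73°S:
f = 2Ω sin φ = 2 × 7.29×10⁻⁵ × sin 73° = 1.39×10⁻⁴ s⁻¹
Height gradient: |∂Z/∂n| = 30 m / 812000 m = 3.69×10⁻⁵
On a pressure surface, geostrophic balance gives V_g = (g/f)|∂Z/∂n|:
V_g = 9.81 × 3.69×10⁻⁵ / 1.39×10⁻⁴ = 2.60 m/s
Converting: 2.60 m/s × 1.944 = 5.1 knots

5.1 knots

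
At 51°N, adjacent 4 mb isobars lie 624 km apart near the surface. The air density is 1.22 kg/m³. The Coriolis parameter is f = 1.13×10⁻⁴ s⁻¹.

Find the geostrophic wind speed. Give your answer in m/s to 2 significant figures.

Pressure gradient: |∂P/∂n| = 400 Pa / 624000 m = 6.41×10⁻⁴ Pa/m
Geostrophic balance (pressure-gradient force = Coriolis force):
V_g = (1/(fρ)) |∂P/∂n| = 6.41×10⁻⁴ / (1.13×10⁻⁴ × 1.22) = 4.65 m/s

4.6 m/s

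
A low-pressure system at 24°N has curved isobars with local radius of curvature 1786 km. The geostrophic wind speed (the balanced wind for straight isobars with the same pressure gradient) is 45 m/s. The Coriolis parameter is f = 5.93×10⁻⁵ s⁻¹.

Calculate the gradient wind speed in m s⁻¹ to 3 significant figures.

Around a low, centrifugal force acts outward with Coriolis, so pressure-gradient force balances both:
(1/ρ)|∂P/∂n| = fV + V²/R  →  V² + fR·V − fR·V_g = 0
With fR = 5.93×10⁻⁵ × 1786×10³ m = 106 m/s:
V = [−fR + √((fR)² + 4 fR V_g)]/2 = [−106 + √(106² + 4×106×45)]/2 = 34.1 m/s
Subgeostrophic (V < V_g = 45 m/s), as expected around a low.

34.1 m s⁻¹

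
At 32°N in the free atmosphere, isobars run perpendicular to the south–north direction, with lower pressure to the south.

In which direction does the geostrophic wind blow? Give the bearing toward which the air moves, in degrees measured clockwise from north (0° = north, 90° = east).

The pressure-gradient force points toward the south (bearing 180°).
Geostrophic balance: in the Northern Hemisphere the Coriolis force deflects motion to the right, so the geostrophic wind blows 90° to the right of the pressure-gradient force (low pressure on the left).
Rotating 180° by 90° clockwise gives 270° — the wind blows toward the west.

270°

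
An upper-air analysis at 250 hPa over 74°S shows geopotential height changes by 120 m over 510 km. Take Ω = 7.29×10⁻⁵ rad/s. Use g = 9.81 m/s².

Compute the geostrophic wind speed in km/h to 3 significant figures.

Coriolis parameter at 74°S:
f = 2Ω sin φ = 2 × 7.29×10⁻⁵ × sin 74° = 1.40×10⁻⁴ s⁻¹
Height gradient: |∂Z/∂n| = 120 m / 510000 m = 2.35×10⁻⁴
On a pressure surface, geostrophic balance gives V_g = (g/f)|∂Z/∂n|:
V_g = 9.81 × 2.35×10⁻⁴ / 1.40×10⁻⁴ = 16.5 m/s
Converting: 16.5 m/s × 3.6 = 59.3 km/h

59.3 km/h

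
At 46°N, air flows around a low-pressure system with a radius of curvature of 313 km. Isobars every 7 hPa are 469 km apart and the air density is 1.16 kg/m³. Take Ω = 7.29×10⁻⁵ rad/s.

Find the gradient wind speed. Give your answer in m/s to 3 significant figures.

9.51 m/s

Coriolis parameter at 46°N:
f = 2Ω sin φ = 2 × 7.29×10⁻⁵ × sin 46° = 1.05×10⁻⁴ s⁻¹
Pressure gradient: |∂P/∂n| = 700 Pa / 469000 m = 1.49×10⁻³ Pa/m
Geostrophic speed: V_g = |∂P/∂n|/(fρ) = 1.49×10⁻³/(1.05×10⁻⁴ × 1.16) = 12.3 m/s
Around a low, centrifugal force acts outward with Coriolis, so pressure-gradient force balances both:
(1/ρ)|∂P/∂n| = fV + V²/R  →  V² + fR·V − fR·V_g = 0
With fR = 1.05×10⁻⁴ × 313×10³ m = 32.8 m/s:
V = [−fR + √((fR)² + 4 fR V_g)]/2 = [−32.8 + √(32.8² + 4×32.8×12.3)]/2 = 9.51 m/s
Subgeostrophic (V < V_g = 12.3 m/s), as expected around a low.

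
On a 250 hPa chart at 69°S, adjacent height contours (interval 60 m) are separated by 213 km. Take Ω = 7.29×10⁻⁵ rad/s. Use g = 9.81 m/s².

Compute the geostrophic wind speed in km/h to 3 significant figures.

Coriolis parameter at 69°S:
f = 2Ω sin φ = 2 × 7.29×10⁻⁵ × sin 69° = 1.36×10⁻⁴ s⁻¹
Height gradient: |∂Z/∂n| = 60 m / 213000 m = 2.82×10⁻⁴
On a pressure surface, geostrophic balance gives V_g = (g/f)|∂Z/∂n|:
V_g = 9.81 × 2.82×10⁻⁴ / 1.36×10⁻⁴ = 20.3 m/s
Converting: 20.3 m/s × 3.6 = 73.1 km/h

73.1 km/h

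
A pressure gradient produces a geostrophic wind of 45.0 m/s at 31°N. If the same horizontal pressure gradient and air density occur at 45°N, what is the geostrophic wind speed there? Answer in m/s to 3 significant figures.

32.8 m/s

With the same pressure gradient and density, V_g ∝ 1/f ∝ 1/sin φ.
V₂ = V₁ · sin φ₁ / sin φ₂ = 45.0 × sin 31° / sin 45°
V₂ = 45.0 × 0.5150/0.7071 = 32.8 m/s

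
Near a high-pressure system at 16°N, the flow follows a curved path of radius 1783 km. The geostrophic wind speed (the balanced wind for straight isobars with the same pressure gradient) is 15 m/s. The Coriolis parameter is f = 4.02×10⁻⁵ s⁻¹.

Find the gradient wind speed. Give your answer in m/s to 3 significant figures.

21.4 m/s

Around a high, pressure-gradient force acts outward with centrifugal, so Coriolis balances both:
fV = (1/ρ)|∂P/∂n| + V²/R  →  V² − fR·V + fR·V_g = 0
With fR = 4.02×10⁻⁵ × 1783×10³ m = 71.7 m/s:
V = [fR − √((fR)² − 4 fR V_g)]/2 = [71.7 − √(71.7² − 4×71.7×15)]/2 = 21.4 m/s
Supergeostrophic (V > V_g = 15 m/s), as expected around a high.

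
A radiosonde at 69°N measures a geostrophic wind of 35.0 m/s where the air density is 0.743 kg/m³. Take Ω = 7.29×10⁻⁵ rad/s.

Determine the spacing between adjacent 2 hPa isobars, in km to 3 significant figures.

Coriolis parameter at 69°N:
f = 2Ω sin φ = 2 × 7.29×10⁻⁵ × sin 69° = 1.36×10⁻⁴ s⁻¹
Geostrophic balance rearranged: |∂P/∂n| = f ρ V_g
|∂P/∂n| = 1.36×10⁻⁴ × 0.743 × 35.0 = 3.54×10⁻³ Pa/m
Isobar spacing: Δn = ΔP/|∂P/∂n| = 200 Pa / 3.54×10⁻³ Pa/m = 56502 m ≈ 56.5 km

56.5 km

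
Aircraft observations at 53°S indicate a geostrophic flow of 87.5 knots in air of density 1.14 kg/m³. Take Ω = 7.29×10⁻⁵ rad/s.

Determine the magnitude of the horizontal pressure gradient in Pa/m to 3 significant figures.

Coriolis parameter at 53°S:
f = 2Ω sin φ = 2 × 7.29×10⁻⁵ × sin 53° = 1.16×10⁻⁴ s⁻¹
Wind speed in SI: 87.5 knots = 45.0 m/s
Geostrophic balance rearranged: |∂P/∂n| = f ρ V_g
|∂P/∂n| = 1.16×10⁻⁴ × 1.14 × 45.0 = 5.98×10⁻³ Pa/m

5.98×10⁻³ Pa/m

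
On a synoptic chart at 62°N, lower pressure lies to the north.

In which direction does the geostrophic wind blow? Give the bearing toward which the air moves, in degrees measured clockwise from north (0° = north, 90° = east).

090°

The pressure-gradient force points toward the north (bearing 000°).
Geostrophic balance: in the Northern Hemisphere the Coriolis force deflects motion to the right, so the geostrophic wind blows 90° to the right of the pressure-gradient force (low pressure on the left).
Rotating 000° by 90° clockwise gives 090° — the wind blows toward the east.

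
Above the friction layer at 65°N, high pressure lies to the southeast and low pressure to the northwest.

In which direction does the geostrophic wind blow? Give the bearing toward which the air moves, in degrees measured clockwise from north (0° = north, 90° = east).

045°

The pressure-gradient force points toward the northwest (bearing 315°).
Geostrophic balance: in the Northern Hemisphere the Coriolis force deflects motion to the right, so the geostrophic wind blows 90° to the right of the pressure-gradient force (low pressure on the left).
Rotating 315° by 90° clockwise gives 045° — the wind blows toward the northeast.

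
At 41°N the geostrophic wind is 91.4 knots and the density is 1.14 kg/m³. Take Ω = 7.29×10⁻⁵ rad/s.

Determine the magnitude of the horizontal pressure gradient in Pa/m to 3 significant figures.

Coriolis parameter at 41°N:
f = 2Ω sin φ = 2 × 7.29×10⁻⁵ × sin 41° = 9.57×10⁻⁵ s⁻¹
Wind speed in SI: 91.4 knots = 47.0 m/s
Geostrophic balance rearranged: |∂P/∂n| = f ρ V_g
|∂P/∂n| = 9.57×10⁻⁵ × 1.14 × 47.0 = 5.13×10⁻³ Pa/m

5.13×10⁻³ Pa/m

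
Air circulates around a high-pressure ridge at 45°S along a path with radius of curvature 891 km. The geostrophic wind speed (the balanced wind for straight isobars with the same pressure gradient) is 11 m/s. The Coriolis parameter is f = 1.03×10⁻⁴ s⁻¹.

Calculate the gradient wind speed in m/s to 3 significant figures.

12.8 m/s

Around a high, pressure-gradient force acts outward with centrifugal, so Coriolis balances both:
fV = (1/ρ)|∂P/∂n| + V²/R  →  V² − fR·V + fR·V_g = 0
With fR = 1.03×10⁻⁴ × 891×10³ m = 91.8 m/s:
V = [fR − √((fR)² − 4 fR V_g)]/2 = [91.8 − √(91.8² − 4×91.8×11)]/2 = 12.8 m/s
Supergeostrophic (V > V_g = 11 m/s), as expected around a high.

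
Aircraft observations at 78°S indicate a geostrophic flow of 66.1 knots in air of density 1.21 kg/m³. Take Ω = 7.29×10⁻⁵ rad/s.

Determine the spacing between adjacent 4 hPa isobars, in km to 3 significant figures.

Coriolis parameter at 78°S:
f = 2Ω sin φ = 2 × 7.29×10⁻⁵ × sin 78° = 1.43×10⁻⁴ s⁻¹
Wind speed in SI: 66.1 knots = 34.0 m/s
Geostrophic balance rearranged: |∂P/∂n| = f ρ V_g
|∂P/∂n| = 1.43×10⁻⁴ × 1.21 × 34.0 = 5.87×10⁻³ Pa/m
Isobar spacing: Δn = ΔP/|∂P/∂n| = 400 Pa / 5.87×10⁻³ Pa/m = 68167 m ≈ 68.2 km

68.2 km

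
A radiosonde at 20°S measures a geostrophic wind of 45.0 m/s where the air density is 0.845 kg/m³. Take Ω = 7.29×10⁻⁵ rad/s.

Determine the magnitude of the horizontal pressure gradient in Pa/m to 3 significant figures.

1.90×10⁻³ Pa/m

Coriolis parameter at 20°S:
f = 2Ω sin φ = 2 × 7.29×10⁻⁵ × sin 20° = 4.99×10⁻⁵ s⁻¹
Geostrophic balance rearranged: |∂P/∂n| = f ρ V_g
|∂P/∂n| = 4.99×10⁻⁵ × 0.845 × 45.0 = 1.90×10⁻³ Pa/m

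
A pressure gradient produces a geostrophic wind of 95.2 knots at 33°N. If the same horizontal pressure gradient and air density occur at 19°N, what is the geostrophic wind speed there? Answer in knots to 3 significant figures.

159 knots

With the same pressure gradient and density, V_g ∝ 1/f ∝ 1/sin φ.
V₂ = V₁ · sin φ₁ / sin φ₂ = 95.2 × sin 33° / sin 19°
V₂ = 95.2 × 0.5446/0.3256 = 159 knots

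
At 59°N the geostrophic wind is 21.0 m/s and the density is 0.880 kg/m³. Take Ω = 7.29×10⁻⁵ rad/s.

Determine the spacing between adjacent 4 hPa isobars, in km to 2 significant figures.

170 km

Coriolis parameter at 59°N:
f = 2Ω sin φ = 2 × 7.29×10⁻⁵ × sin 59° = 1.25×10⁻⁴ s⁻¹
Geostrophic balance rearranged: |∂P/∂n| = f ρ V_g
|∂P/∂n| = 1.25×10⁻⁴ × 0.880 × 21.0 = 2.31×10⁻³ Pa/m
Isobar spacing: Δn = ΔP/|∂P/∂n| = 400 Pa / 2.31×10⁻³ Pa/m = 173195 m ≈ 170 km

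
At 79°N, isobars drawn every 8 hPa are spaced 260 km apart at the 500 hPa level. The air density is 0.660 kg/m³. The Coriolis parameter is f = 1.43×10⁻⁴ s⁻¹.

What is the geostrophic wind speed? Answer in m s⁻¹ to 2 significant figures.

Pressure gradient: |∂P/∂n| = 800 Pa / 260000 m = 3.08×10⁻³ Pa/m
Geostrophic balance (pressure-gradient force = Coriolis force):
V_g = (1/(fρ)) |∂P/∂n| = 3.08×10⁻³ / (1.43×10⁻⁴ × 0.660) = 32.6 m/s

33 m s⁻¹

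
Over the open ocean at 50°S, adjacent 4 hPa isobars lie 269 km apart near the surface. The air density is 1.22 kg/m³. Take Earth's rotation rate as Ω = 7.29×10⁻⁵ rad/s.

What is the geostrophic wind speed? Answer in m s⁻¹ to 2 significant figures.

11 m s⁻¹

Coriolis parameter at 50°S:
f = 2Ω sin φ = 2 × 7.29×10⁻⁵ × sin 50° = 1.12×10⁻⁴ s⁻¹
Pressure gradient: |∂P/∂n| = 400 Pa / 269000 m = 1.49×10⁻³ Pa/m
Geostrophic balance (pressure-gradient force = Coriolis force):
V_g = (1/(fρ)) |∂P/∂n| = 1.49×10⁻³ / (1.12×10⁻⁴ × 1.22) = 10.9 m/s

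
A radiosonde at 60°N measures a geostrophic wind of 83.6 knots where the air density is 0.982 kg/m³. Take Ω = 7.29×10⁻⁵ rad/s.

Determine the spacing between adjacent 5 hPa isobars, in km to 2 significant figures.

Coriolis parameter at 60°N:
f = 2Ω sin φ = 2 × 7.29×10⁻⁵ × sin 60° = 1.26×10⁻⁴ s⁻¹
Wind speed in SI: 83.6 knots = 43.0 m/s
Geostrophic balance rearranged: |∂P/∂n| = f ρ V_g
|∂P/∂n| = 1.26×10⁻⁴ × 0.982 × 43.0 = 5.33×10⁻³ Pa/m
Isobar spacing: Δn = ΔP/|∂P/∂n| = 500 Pa / 5.33×10⁻³ Pa/m = 93762 m ≈ 94 km

94 km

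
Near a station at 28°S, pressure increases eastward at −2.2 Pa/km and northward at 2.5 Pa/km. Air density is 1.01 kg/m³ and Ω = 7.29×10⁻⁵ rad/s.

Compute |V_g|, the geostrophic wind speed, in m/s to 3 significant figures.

Coriolis parameter at 28°S:
f = 2Ω sin φ = 2 × 7.29×10⁻⁵ × sin 28° = 6.84×10⁻⁵ s⁻¹
In the Southern Hemisphere f is negative: f = −6.84×10⁻⁵ s⁻¹.
Component geostrophic relations (x east, y north):
u_g = −(1/(fρ)) ∂P/∂y,  v_g = (1/(fρ)) ∂P/∂x
u_g = −(2.5×10⁻³)/(−6.84×10⁻⁵ × 1.01) = 36.2 m/s;  v_g = (−2.2×10⁻³)/(−6.84×10⁻⁵ × 1.01) = 31.8 m/s
|V_g| = √(u_g² + v_g²) = 48.2 m/s

48.2 m/s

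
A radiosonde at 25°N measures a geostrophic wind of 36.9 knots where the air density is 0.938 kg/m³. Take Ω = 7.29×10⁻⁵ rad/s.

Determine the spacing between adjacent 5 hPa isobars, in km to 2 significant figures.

460 km

Coriolis parameter at 25°N:
f = 2Ω sin φ = 2 × 7.29×10⁻⁵ × sin 25° = 6.16×10⁻⁵ s⁻¹
Wind speed in SI: 36.9 knots = 19.0 m/s
Geostrophic balance rearranged: |∂P/∂n| = f ρ V_g
|∂P/∂n| = 6.16×10⁻⁵ × 0.938 × 19.0 = 1.10×10⁻³ Pa/m
Isobar spacing: Δn = ΔP/|∂P/∂n| = 500 Pa / 1.10×10⁻³ Pa/m = 455719 m ≈ 460 km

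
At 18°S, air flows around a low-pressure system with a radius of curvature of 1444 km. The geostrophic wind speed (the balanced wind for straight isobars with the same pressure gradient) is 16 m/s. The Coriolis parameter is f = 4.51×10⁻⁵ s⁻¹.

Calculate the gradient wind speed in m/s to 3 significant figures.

13.3 m/s

Around a low, centrifugal force acts outward with Coriolis, so pressure-gradient force balances both:
(1/ρ)|∂P/∂n| = fV + V²/R  →  V² + fR·V − fR·V_g = 0
With fR = 4.51×10⁻⁵ × 1444×10³ m = 65.1 m/s:
V = [−fR + √((fR)² + 4 fR V_g)]/2 = [−65.1 + √(65.1² + 4×65.1×16)]/2 = 13.3 m/s
Subgeostrophic (V < V_g = 16 m/s), as expected around a low.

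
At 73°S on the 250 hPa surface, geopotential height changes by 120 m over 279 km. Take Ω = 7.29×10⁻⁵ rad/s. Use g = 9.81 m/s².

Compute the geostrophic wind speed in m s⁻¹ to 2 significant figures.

Coriolis parameter at 73°S:
f = 2Ω sin φ = 2 × 7.29×10⁻⁵ × sin 73° = 1.39×10⁻⁴ s⁻¹
Height gradient: |∂Z/∂n| = 120 m / 279000 m = 4.30×10⁻⁴
On a pressure surface, geostrophic balance gives V_g = (g/f)|∂Z/∂n|:
V_g = 9.81 × 4.30×10⁻⁴ / 1.39×10⁻⁴ = 30.3 m/s

30 m s⁻¹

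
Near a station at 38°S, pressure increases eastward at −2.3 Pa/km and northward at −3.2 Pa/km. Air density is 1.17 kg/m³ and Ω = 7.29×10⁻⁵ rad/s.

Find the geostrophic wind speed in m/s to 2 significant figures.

38 m/s

Coriolis parameter at 38°S:
f = 2Ω sin φ = 2 × 7.29×10⁻⁵ × sin 38° = 8.98×10⁻⁵ s⁻¹
In the Southern Hemisphere f is negative: f = −8.98×10⁻⁵ s⁻¹.
Component geostrophic relations (x east, y north):
u_g = −(1/(fρ)) ∂P/∂y,  v_g = (1/(fρ)) ∂P/∂x
u_g = −(−3.2×10⁻³)/(−8.98×10⁻⁵ × 1.17) = −30.5 m/s;  v_g = (−2.3×10⁻³)/(−8.98×10⁻⁵ × 1.17) = 21.9 m/s
|V_g| = √(u_g² + v_g²) = 37.5 m/s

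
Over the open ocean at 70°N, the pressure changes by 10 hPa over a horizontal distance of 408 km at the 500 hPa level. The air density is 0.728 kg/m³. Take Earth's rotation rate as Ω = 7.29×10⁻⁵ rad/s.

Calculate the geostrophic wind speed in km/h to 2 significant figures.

Coriolis parameter at 70°N:
f = 2Ω sin φ = 2 × 7.29×10⁻⁵ × sin 70° = 1.37×10⁻⁴ s⁻¹
Pressure gradient: |∂P/∂n| = 1000 Pa / 408000 m = 2.45×10⁻³ Pa/m
Geostrophic balance (pressure-gradient force = Coriolis force):
V_g = (1/(fρ)) |∂P/∂n| = 2.45×10⁻³ / (1.37×10⁻⁴ × 0.728) = 24.6 m/s
Converting: 24.6 m/s × 3.6 = 88 km/h

88 km/h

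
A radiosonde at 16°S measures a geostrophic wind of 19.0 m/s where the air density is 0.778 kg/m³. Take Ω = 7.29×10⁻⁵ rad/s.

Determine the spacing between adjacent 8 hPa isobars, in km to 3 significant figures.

Coriolis parameter at 16°S:
f = 2Ω sin φ = 2 × 7.29×10⁻⁵ × sin 16° = 4.02×10⁻⁵ s⁻¹
Geostrophic balance rearranged: |∂P/∂n| = f ρ V_g
|∂P/∂n| = 4.02×10⁻⁵ × 0.778 × 19.0 = 5.94×10⁻⁴ Pa/m
Isobar spacing: Δn = ΔP/|∂P/∂n| = 800 Pa / 5.94×10⁻⁴ Pa/m = 1346670 m ≈ 1350 km

1350 km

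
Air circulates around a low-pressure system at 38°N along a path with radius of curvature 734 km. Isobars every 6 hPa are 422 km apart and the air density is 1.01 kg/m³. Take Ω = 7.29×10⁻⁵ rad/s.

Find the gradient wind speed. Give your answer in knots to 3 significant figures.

25.4 knots

Coriolis parameter at 38°N:
f = 2Ω sin φ = 2 × 7.29×10⁻⁵ × sin 38° = 8.98×10⁻⁵ s⁻¹
Pressure gradient: |∂P/∂n| = 600 Pa / 422000 m = 1.42×10⁻³ Pa/m
Geostrophic speed: V_g = |∂P/∂n|/(fρ) = 1.42×10⁻³/(8.98×10⁻⁵ × 1.01) = 15.7 m/s
Around a low, centrifugal force acts outward with Coriolis, so pressure-gradient force balances both:
(1/ρ)|∂P/∂n| = fV + V²/R  →  V² + fR·V − fR·V_g = 0
With fR = 8.98×10⁻⁵ × 734×10³ m = 65.9 m/s:
V = [−fR + √((fR)² + 4 fR V_g)]/2 = [−65.9 + √(65.9² + 4×65.9×15.7)]/2 = 13.1 m/s
Subgeostrophic (V < V_g = 15.7 m/s), as expected around a low.
Converting: 13.1 m/s × 1.944 = 25.4 knots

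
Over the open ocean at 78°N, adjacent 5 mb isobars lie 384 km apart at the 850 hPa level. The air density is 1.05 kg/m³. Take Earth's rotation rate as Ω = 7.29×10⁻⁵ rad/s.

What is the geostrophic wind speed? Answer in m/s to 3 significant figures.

Coriolis parameter at 78°N:
f = 2Ω sin φ = 2 × 7.29×10⁻⁵ × sin 78° = 1.43×10⁻⁴ s⁻¹
Pressure gradient: |∂P/∂n| = 500 Pa / 384000 m = 1.30×10⁻³ Pa/m
Geostrophic balance (pressure-gradient force = Coriolis force):
V_g = (1/(fρ)) |∂P/∂n| = 1.30×10⁻³ / (1.43×10⁻⁴ × 1.05) = 8.70 m/s

8.70 m/s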